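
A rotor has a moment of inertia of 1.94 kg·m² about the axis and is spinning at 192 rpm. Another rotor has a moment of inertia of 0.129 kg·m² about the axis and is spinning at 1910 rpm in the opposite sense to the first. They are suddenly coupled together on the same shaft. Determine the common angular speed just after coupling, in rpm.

|ω_f| ≈ 60.9 rpm

The coupling torques are internal; angular momentum about the shared axis is conserved.
Taking A's sense as positive: L = (1.940)(192) − (0.1290)(1910) = 126.1 kg·m²·rpm.
Combined I = 1.940 + 0.1290 = 2.069 kg·m².
ω_f = L / I = 126.1 / 2.069 = 60.94 rpm.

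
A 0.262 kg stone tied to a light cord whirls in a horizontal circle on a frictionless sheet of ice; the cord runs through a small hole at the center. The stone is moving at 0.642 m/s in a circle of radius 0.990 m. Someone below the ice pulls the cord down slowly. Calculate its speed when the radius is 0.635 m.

v₂ ≈ 1.00 m/s

Central (radial) force ⇒ zero torque about the center ⇒ m v r is constant.
v₂ = v₁ r₁ / r₂ = (0.642)(0.990) / (0.635) = 1.001 m/s.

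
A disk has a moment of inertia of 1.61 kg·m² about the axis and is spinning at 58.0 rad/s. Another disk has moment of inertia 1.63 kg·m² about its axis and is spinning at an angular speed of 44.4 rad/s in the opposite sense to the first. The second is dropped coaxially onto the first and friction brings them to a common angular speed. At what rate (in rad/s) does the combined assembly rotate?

|ω_f| ≈ 6.48 rad/s

The coupling torques are internal; angular momentum about the shared axis is conserved.
Taking A's sense as positive: L = (1.610)(58.0) − (1.630)(44.4) = 21.01 kg·m²·rad/s.
Combined I = 1.610 + 1.630 = 3.240 kg·m².
ω_f = L / I = 21.01 / 3.240 = 6.484 rad/s.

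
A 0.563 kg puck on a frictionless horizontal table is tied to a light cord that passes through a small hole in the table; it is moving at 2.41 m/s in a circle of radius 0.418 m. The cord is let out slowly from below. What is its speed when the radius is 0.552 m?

v₂ ≈ 1.82 m/s

The only horizontal force on the mass is along the cord (radial), so it exerts no torque about the hole and angular momentum m v r is conserved.
v₂ = v₁ r₁ / r₂ = (2.41)(0.418) / (0.552) = 1.825 m/s.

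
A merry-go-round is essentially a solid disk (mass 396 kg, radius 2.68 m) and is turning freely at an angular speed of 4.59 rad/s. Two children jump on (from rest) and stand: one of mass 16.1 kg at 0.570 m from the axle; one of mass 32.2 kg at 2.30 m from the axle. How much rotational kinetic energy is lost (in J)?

The added mass arrives with no angular momentum about the axle, and any external torque about the axle is negligible, so the system's angular momentum is conserved.
I_p = ½(396)(2.68)² = 1422 kg·m².
Added inertia Σmr² = (16.1)(0.570)² + (32.2)(2.30)² = 175.6 kg·m²; I_f = 1422 + 175.6 = 1598 kg·m².
ω_f = I_p ω_i / I_f = (1422)(4.59) / 1598 = 4.086 rad/s.
KE_i = ½(1422)(4.590 rad/s)² = 14980 J; KE_f = ½(1598)(4.086)² = 13330 J.

energy lost ≈ 1650 J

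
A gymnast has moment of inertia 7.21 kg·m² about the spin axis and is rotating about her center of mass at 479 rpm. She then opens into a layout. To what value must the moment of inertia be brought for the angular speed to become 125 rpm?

With no external torque about the axis, L is conserved: I₁ω₁ = I₂ω₂.
I₂ = I₁ω₁ / ω₂ = (7.21)(479) / (125) = 27.63 kg·m².

I₂ ≈ 27.6 kg·m²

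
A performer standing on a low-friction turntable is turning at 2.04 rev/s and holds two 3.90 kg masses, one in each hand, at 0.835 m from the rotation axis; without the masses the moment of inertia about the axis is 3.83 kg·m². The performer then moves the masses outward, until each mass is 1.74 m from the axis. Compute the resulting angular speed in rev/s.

With no external torque about the axis, L is conserved: I₁ω₁ = I₂ω₂.
I₁ = 3.83 + 2(3.90)(0.835)² = 9.268 kg·m²; I₂ = 3.83 + 2(3.90)(1.74)² = 27.45 kg·m².
ω₂ = I₁ω₁ / I₂ = (9.268)(2.04 rev/s) / (27.45) = 0.6889 rev/s.

ω₂ ≈ 0.689 rev/s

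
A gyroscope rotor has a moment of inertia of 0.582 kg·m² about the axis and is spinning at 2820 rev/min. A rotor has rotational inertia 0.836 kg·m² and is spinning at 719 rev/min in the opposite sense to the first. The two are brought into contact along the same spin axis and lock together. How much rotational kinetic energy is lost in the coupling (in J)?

ΔKE lost ≈ 23600 J

No external torque acts about the common axis, so total angular momentum is conserved.
Taking A's sense as positive: L = (0.5820)(2820) − (0.8360)(719) = 1040 kg·m²·rpm.
Combined I = 0.5820 + 0.8360 = 1.418 kg·m².
ω_f = L / I = 1040 / 1.418 = 733.5 rpm.
KE_i = ½ΣIω² = 27750 J; KE_f = ½(1.418)(76.82)² = 4184 J.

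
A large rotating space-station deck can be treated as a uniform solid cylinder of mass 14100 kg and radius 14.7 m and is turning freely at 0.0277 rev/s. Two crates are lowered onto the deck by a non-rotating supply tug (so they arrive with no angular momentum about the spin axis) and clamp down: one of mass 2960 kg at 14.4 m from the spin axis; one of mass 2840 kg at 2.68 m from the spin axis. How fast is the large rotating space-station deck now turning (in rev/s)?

The added mass arrives with no angular momentum about the spin axis, and any external torque about the spin axis is negligible, so the system's angular momentum is conserved.
I_p = ½(14100)(14.7)² = 1.523e+06 kg·m².
Added inertia Σmr² = (2960)(14.4)² + (2840)(2.68)² = 6.342e+05 kg·m²; I_f = 1.523e+06 + 6.342e+05 = 2.158e+06 kg·m².
ω_f = I_p ω_i / I_f = (1.523e+06)(0.0277) / 2.158e+06 = 0.01956 rev/s.

ω_f ≈ 0.0196 rev/s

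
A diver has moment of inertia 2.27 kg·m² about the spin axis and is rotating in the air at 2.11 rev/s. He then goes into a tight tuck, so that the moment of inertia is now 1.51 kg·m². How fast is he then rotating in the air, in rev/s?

ω₂ ≈ 3.17 rev/s

With no external torque about the axis, L is conserved: I₁ω₁ = I₂ω₂.
ω₂ = I₁ω₁ / I₂ = (2.270)(2.11 rev/s) / (1.510) = 3.172 rev/s.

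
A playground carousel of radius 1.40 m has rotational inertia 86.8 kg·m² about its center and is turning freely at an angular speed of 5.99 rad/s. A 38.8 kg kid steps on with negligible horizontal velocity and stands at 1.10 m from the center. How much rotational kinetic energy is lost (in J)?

energy lost ≈ 547 J

No external torque acts about the center; L_before = L_after.
Added inertia Σmr² = (38.8)(1.10)² = 46.95 kg·m²; I_f = 86.80 + 46.95 = 133.7 kg·m².
ω_f = I_p ω_i / I_f = (86.80)(5.99) / 133.7 = 3.887 rad/s.
KE_i = ½(86.80)(5.990 rad/s)² = 1557 J; KE_f = ½(133.7)(3.887)² = 1011 J.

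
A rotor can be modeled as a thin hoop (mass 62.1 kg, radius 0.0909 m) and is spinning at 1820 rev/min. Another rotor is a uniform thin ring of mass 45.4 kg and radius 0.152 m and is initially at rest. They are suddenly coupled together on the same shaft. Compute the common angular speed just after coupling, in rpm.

|ω_f| ≈ 598 rpm

No external torque acts about the common axis, so total angular momentum is conserved.
Moments of inertia: I_A = (62.1)(0.0909)² = 0.5131 kg·m²; I_B = (45.4)(0.152)² = 1.049 kg·m².
Taking A's sense as positive: L = (0.5131)(1820) = 933.9 kg·m²·rpm.
Combined I = 0.5131 + 1.049 = 1.562 kg·m².
ω_f = L / I = 933.9 / 1.562 = 597.9 rpm.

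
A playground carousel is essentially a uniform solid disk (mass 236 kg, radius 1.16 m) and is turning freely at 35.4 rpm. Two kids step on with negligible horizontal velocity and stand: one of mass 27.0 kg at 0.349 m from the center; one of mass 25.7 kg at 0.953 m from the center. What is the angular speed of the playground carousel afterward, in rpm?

ω_f ≈ 30.3 rpm

No external torque acts about the center; L_before = L_after.
I_p = ½(236)(1.16)² = 158.8 kg·m².
Added inertia Σmr² = (27.0)(0.349)² + (25.7)(0.953)² = 26.63 kg·m²; I_f = 158.8 + 26.63 = 185.4 kg·m².
ω_f = I_p ω_i / I_f = (158.8)(35.4) / 185.4 = 30.32 rpm.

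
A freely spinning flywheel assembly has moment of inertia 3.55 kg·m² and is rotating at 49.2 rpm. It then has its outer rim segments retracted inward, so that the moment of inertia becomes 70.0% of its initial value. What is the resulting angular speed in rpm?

Angular momentum about the spin axis is conserved since the torque about it is zero.
I₂ = 0.700 × 3.55 = 2.485 kg·m².
ω₂ = I₁ω₁ / I₂ = (3.550)(49.2 rpm) / (2.485) = 70.29 rpm.

ω₂ ≈ 70.3 rpm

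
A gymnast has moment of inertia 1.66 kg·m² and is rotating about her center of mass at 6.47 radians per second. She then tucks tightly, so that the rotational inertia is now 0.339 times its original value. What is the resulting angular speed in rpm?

ω₂ ≈ 182 rpm

No external torque acts about the spin axis, so angular momentum is conserved.
I₂ = 0.339 × 1.66 = 0.5627 kg·m².
ω₂ = I₁ω₁ / I₂ = (1.660)(6.47 rad/s) / (0.5627) = 19.09 rad/s = 182.3 rpm.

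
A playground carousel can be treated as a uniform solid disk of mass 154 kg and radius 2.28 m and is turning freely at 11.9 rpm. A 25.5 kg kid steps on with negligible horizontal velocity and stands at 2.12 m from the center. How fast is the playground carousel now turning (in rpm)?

The added mass arrives with no angular momentum about the center, and any external torque about the center is negligible, so the system's angular momentum is conserved.
I_p = ½(154)(2.28)² = 400.3 kg·m².
Added inertia Σmr² = (25.5)(2.12)² = 114.6 kg·m²; I_f = 400.3 + 114.6 = 514.9 kg·m².
ω_f = I_p ω_i / I_f = (400.3)(11.9) / 514.9 = 9.251 rpm.

ω_f ≈ 9.25 rpm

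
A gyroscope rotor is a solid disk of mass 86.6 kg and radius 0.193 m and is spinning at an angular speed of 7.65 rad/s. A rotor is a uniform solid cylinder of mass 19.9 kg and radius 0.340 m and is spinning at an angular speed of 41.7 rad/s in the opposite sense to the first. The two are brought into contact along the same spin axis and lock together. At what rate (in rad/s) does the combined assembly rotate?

|ω_f| ≈ 12.9 rad/s

The coupling torques are internal; angular momentum about the shared axis is conserved.
Moments of inertia: I_A = ½(86.6)(0.193)² = 1.613 kg·m²; I_B = ½(19.9)(0.340)² = 1.150 kg·m².
Taking A's sense as positive: L = (1.613)(7.65) − (1.150)(41.7) = -35.63 kg·m²·rad/s.
Combined I = 1.613 + 1.150 = 2.763 kg·m².
ω_f = L / I = -35.63 / 2.763 = -12.89 rad/s.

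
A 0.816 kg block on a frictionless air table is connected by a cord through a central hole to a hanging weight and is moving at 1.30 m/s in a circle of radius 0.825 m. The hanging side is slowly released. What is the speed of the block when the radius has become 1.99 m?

The only horizontal force on the mass is along the cord (radial), so it exerts no torque about the hole and angular momentum m v r is conserved.
v₂ = v₁ r₁ / r₂ = (1.30)(0.825) / (1.99) = 0.5389 m/s.

v₂ ≈ 0.539 m/s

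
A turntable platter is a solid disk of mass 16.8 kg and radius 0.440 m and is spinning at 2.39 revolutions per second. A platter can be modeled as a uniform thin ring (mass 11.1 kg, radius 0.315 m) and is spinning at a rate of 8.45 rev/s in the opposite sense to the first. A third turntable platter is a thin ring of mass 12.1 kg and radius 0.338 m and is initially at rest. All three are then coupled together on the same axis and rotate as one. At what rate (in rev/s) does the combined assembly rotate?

|ω_f| ≈ 1.32 rev/s

No external torque acts about the common axis, so total angular momentum is conserved.
Moments of inertia: I_A = ½(16.8)(0.440)² = 1.626 kg·m²; I_B = (11.1)(0.315)² = 1.101 kg·m²; I_C = (12.1)(0.338)² = 1.382 kg·m².
Taking A's sense as positive: L = (1.626)(2.39) − (1.101)(8.45) = -5.420 kg·m²·rev/s.
Combined I = 1.626 + 1.101 + 1.382 = 4.110 kg·m².
ω_f = L / I = -5.420 / 4.110 = -1.319 rev/s.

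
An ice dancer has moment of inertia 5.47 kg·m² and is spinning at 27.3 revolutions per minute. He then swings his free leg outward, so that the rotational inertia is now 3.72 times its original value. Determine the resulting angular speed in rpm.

Angular momentum about the spin axis is conserved since the torque about it is zero.
I₂ = 3.72 × 5.47 = 20.35 kg·m².
ω₂ = I₁ω₁ / I₂ = (5.470)(27.3 rpm) / (20.35) = 7.339 rpm.

ω₂ ≈ 7.34 rpm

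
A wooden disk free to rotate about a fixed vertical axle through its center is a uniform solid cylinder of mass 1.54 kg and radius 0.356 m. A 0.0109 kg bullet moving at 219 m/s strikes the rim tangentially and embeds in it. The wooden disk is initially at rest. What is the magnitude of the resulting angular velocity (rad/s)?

|ω_f| ≈ 8.59 rad/s

The axle reaction passes through the axle and exerts no torque about it; angular momentum about the axle is conserved through the impact.
I_p = ½(1.54)(0.356)² = 0.09759 kg·m². Taking the sense of the bullet's angular momentum as positive, L_{bullet} = m v R = (0.0109)(219)(0.356) = 0.8498 kg·m²/s.
L_i = 0 + 0.8498 = 0.8498 kg·m²/s.
After sticking, I_f = I_p + m R² = 0.09759 + (0.0109)(0.356)² = 0.09897 kg·m².
ω_f = L_i / I_f = 0.8498 / 0.09897 = 8.587 rad/s.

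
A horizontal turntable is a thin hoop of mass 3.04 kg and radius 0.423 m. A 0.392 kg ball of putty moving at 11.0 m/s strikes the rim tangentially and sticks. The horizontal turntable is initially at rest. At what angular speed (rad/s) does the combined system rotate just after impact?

|ω_f| ≈ 2.97 rad/s

About the axle the impulsive forces during the collision are internal, so angular momentum about that axis is conserved.
I_p = (3.04)(0.423)² = 0.5439 kg·m². Taking the sense of the ball of putty's angular momentum as positive, L_{ball} = m v R = (0.392)(11.0)(0.423) = 1.824 kg·m²/s.
L_i = 0 + 1.824 = 1.824 kg·m²/s.
After sticking, I_f = I_p + m R² = 0.5439 + (0.392)(0.423)² = 0.6141 kg·m².
ω_f = L_i / I_f = 1.824 / 0.6141 = 2.970 rad/s.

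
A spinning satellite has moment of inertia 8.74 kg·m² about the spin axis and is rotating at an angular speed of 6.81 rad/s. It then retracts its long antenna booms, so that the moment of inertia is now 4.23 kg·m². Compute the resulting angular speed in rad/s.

With no external torque about the axis, L is conserved: I₁ω₁ = I₂ω₂.
ω₂ = I₁ω₁ / I₂ = (8.740)(6.81 rad/s) / (4.230) = 14.07 rad/s.

ω₂ ≈ 14.1 rad/s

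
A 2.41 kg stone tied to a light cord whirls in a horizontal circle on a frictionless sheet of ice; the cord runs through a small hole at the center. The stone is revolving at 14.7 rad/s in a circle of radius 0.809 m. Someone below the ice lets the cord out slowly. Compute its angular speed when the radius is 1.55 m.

No torque about the axis ⇒ m r₁² ω₁ = m r₂² ω₂.
ω₂ = ω₁ (r₁/r₂)² = (14.7)(0.809/1.55)² = 4.005 rad/s.

ω₂ ≈ 4.00 rad/s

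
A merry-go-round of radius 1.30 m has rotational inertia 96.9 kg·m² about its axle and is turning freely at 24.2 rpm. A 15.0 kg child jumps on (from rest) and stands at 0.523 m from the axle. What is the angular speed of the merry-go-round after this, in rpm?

No external torque acts about the axle; L_before = L_after.
Added inertia Σmr² = (15.0)(0.523)² = 4.103 kg·m²; I_f = 96.90 + 4.103 = 101.0 kg·m².
ω_f = I_p ω_i / I_f = (96.90)(24.2) / 101.0 = 23.22 rpm.

ω_f ≈ 23.2 rpm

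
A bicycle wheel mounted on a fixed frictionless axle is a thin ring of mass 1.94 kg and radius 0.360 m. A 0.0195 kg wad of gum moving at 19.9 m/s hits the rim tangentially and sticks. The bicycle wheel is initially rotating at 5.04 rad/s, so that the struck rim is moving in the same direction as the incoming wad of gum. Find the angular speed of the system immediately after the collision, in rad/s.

|ω_f| ≈ 5.54 rad/s

About the axle the impulsive forces during the collision are internal, so angular momentum about that axis is conserved.
I_p = (1.94)(0.360)² = 0.2514 kg·m². Taking the sense of the wad of gum's angular momentum as positive, L_{wad} = m v R = (0.0195)(19.9)(0.360) = 0.1397 kg·m²/s.
L_i = +I_p ω_p + m v R = +(0.2514)(5.04) + 0.1397 = 1.407 kg·m²/s.
After sticking, I_f = I_p + m R² = 0.2514 + (0.0195)(0.360)² = 0.2540 kg·m².
ω_f = L_i / I_f = 1.407 / 0.2540 = 5.540 rad/s.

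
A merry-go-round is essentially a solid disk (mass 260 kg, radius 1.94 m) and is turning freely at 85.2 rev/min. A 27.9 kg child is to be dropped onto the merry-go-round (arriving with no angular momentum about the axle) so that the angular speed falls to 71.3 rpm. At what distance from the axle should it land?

r ≈ 1.85 m

The added mass arrives with no angular momentum about the axle, and any external torque about the axle is negligible, so the system's angular momentum is conserved.
I_p = ½(260)(1.94)² = 489.3 kg·m².
I_p ω_i = (I_p + m r²) ω_f ⇒ m r² = I_p(ω_i/ω_f − 1) = 489.3(85.2/71.3 − 1) = 95.38 kg·m².
r = √(95.38/27.9) = 1.849 m.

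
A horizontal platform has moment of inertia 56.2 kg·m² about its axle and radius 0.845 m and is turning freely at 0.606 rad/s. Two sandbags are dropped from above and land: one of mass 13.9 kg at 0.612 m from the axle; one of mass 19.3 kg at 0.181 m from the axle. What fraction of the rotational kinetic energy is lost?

The added mass arrives with no angular momentum about the axle, and any external torque about the axle is negligible, so the system's angular momentum is conserved.
Added inertia Σmr² = (13.9)(0.612)² + (19.3)(0.181)² = 5.838 kg·m²; I_f = 56.20 + 5.838 = 62.04 kg·m².
ω_f = I_p ω_i / I_f = (56.20)(0.606) / 62.04 = 0.5490 rad/s.
KE_i = ½(56.20)(0.6060 rad/s)² = 10.32 J; KE_f = ½(62.04)(0.5490)² = 9.348 J.
Fraction lost = 0.09411.

fraction ≈ 0.0941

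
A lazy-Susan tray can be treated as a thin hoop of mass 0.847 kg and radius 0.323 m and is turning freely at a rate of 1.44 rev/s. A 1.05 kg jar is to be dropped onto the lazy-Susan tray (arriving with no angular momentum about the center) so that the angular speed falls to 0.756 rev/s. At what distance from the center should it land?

r ≈ 0.276 m

The added mass arrives with no angular momentum about the center, and any external torque about the center is negligible, so the system's angular momentum is conserved.
I_p = (0.847)(0.323)² = 0.08837 kg·m².
I_p ω_i = (I_p + m r²) ω_f ⇒ m r² = I_p(ω_i/ω_f − 1) = 0.08837(1.44/0.756 − 1) = 0.07995 kg·m².
r = √(0.07995/1.05) = 0.2759 m.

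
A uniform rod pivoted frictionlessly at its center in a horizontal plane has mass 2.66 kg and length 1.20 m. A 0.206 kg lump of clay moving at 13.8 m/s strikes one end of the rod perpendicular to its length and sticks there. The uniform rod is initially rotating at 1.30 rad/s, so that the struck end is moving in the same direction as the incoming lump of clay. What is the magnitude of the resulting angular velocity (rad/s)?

The axle reaction passes through the pivot and exerts no torque about it; angular momentum about the pivot is conserved through the impact.
I_p = (1/12)(2.66)(1.20)² = 0.3192 kg·m². Taking the sense of the lump of clay's angular momentum as positive, L_{lump} = m v R = (0.206)(13.8)(1.20/2) = 1.706 kg·m²/s.
L_i = +I_p ω_p + m v R = +(0.3192)(1.30) + 1.706 = 2.121 kg·m²/s.
After sticking, I_f = I_p + m R² = 0.3192 + (0.206)(1.20/2)² = 0.3934 kg·m².
ω_f = L_i / I_f = 2.121 / 0.3934 = 5.391 rad/s.

|ω_f| ≈ 5.39 rad/s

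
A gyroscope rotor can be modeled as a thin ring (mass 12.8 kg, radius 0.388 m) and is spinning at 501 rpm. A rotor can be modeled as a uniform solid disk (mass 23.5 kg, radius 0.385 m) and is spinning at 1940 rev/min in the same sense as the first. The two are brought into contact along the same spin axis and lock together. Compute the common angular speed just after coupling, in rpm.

The coupling torques are internal; angular momentum about the shared axis is conserved.
Moments of inertia: I_A = (12.8)(0.388)² = 1.927 kg·m²; I_B = ½(23.5)(0.385)² = 1.742 kg·m².
Taking A's sense as positive: L = (1.927)(501) + (1.742)(1940) = 4344 kg·m²·rpm.
Combined I = 1.927 + 1.742 = 3.669 kg·m².
ω_f = L / I = 4344 / 3.669 = 1184 rpm.

|ω_f| ≈ 1180 rpm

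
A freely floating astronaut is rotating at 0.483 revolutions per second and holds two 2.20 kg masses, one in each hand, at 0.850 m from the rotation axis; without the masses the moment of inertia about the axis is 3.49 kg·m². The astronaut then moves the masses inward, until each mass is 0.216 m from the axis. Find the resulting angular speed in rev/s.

Angular momentum about the spin axis is conserved since the torque about it is zero.
I₁ = 3.49 + 2(2.20)(0.850)² = 6.669 kg·m²; I₂ = 3.49 + 2(2.20)(0.216)² = 3.695 kg·m².
ω₂ = I₁ω₁ / I₂ = (6.669)(0.483 rev/s) / (3.695) = 0.8717 rev/s.

ω₂ ≈ 0.872 rev/s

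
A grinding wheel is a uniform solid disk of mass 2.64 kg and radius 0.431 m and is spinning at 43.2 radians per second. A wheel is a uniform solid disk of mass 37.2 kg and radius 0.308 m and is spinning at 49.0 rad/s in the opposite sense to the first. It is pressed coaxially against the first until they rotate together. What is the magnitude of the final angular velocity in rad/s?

The coupling torques are internal; angular momentum about the shared axis is conserved.
Moments of inertia: I_A = ½(2.64)(0.431)² = 0.2452 kg·m²; I_B = ½(37.2)(0.308)² = 1.764 kg·m².
Taking A's sense as positive: L = (0.2452)(43.2) − (1.764)(49.0) = -75.87 kg·m²·rad/s.
Combined I = 0.2452 + 1.764 = 2.010 kg·m².
ω_f = L / I = -75.87 / 2.010 = -37.75 rad/s.

|ω_f| ≈ 37.8 rad/s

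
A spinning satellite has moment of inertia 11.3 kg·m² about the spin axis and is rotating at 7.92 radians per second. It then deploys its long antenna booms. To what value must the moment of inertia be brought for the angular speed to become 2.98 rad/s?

With no external torque about the axis, L is conserved: I₁ω₁ = I₂ω₂.
I₂ = I₁ω₁ / ω₂ = (11.3)(7.92) / (2.98) = 30.03 kg·m².

I₂ ≈ 30.0 kg·m²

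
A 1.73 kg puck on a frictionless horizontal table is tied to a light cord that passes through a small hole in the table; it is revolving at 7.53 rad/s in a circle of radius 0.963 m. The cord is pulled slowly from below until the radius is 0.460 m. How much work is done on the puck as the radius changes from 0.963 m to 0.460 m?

W ≈ 154 J

No torque about the axis ⇒ m r₁² ω₁ = m r₂² ω₂.
ω₂ = ω₁ (r₁/r₂)² = (7.53)(0.963/0.460)² = 33.00 rad/s.
W = ΔKE = ½m(v₂² − v₁²) = 153.9 J.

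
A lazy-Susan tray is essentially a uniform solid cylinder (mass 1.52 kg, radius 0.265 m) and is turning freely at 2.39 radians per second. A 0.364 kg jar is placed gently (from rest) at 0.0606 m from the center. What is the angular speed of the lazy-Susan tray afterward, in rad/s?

No external torque acts about the center; L_before = L_after.
I_p = ½(1.52)(0.265)² = 0.05337 kg·m².
Added inertia Σmr² = (0.364)(0.0606)² = 0.001337 kg·m²; I_f = 0.05337 + 0.001337 = 0.05471 kg·m².
ω_f = I_p ω_i / I_f = (0.05337)(2.39) / 0.05471 = 2.332 rad/s.

ω_f ≈ 2.33 rad/s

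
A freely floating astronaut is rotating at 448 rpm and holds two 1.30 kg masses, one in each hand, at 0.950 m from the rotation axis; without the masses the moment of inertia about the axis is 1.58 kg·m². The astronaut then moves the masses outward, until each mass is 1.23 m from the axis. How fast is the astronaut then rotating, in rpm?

ω₂ ≈ 319 rpm

With no external torque about the axis, L is conserved: I₁ω₁ = I₂ω₂.
I₁ = 1.58 + 2(1.30)(0.950)² = 3.926 kg·m²; I₂ = 1.58 + 2(1.30)(1.23)² = 5.514 kg·m².
ω₂ = I₁ω₁ / I₂ = (3.926)(448 rpm) / (5.514) = 319.0 rpm.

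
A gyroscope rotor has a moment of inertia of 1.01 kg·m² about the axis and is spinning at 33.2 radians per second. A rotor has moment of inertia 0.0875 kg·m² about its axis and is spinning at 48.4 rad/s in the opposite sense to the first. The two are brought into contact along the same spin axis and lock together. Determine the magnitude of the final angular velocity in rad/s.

|ω_f| ≈ 26.7 rad/s

The coupling torques are internal; angular momentum about the shared axis is conserved.
Taking A's sense as positive: L = (1.010)(33.2) − (0.08750)(48.4) = 29.30 kg·m²·rad/s.
Combined I = 1.010 + 0.08750 = 1.097 kg·m².
ω_f = L / I = 29.30 / 1.097 = 26.69 rad/s.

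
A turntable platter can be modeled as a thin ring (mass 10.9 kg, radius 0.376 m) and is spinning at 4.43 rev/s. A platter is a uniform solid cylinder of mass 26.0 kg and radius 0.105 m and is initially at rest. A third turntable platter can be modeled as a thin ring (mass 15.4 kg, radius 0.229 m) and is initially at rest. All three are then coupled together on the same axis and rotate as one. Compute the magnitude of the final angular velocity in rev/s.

|ω_f| ≈ 2.74 rev/s

The coupling torques are internal; angular momentum about the shared axis is conserved.
Moments of inertia: I_A = (10.9)(0.376)² = 1.541 kg·m²; I_B = ½(26.0)(0.105)² = 0.1433 kg·m²; I_C = (15.4)(0.229)² = 0.8076 kg·m².
Taking A's sense as positive: L = (1.541)(4.43) = 6.827 kg·m²·rev/s.
Combined I = 1.541 + 0.1433 + 0.8076 = 2.492 kg·m².
ω_f = L / I = 6.827 / 2.492 = 2.740 rev/s.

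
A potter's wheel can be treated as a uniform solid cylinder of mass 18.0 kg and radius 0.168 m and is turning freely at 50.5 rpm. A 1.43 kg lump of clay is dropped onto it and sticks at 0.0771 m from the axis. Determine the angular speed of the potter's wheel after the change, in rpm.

No external torque acts about the axis; L_before = L_after.
I_p = ½(18.0)(0.168)² = 0.2540 kg·m².
Added inertia Σmr² = (1.43)(0.0771)² = 0.008501 kg·m²; I_f = 0.2540 + 0.008501 = 0.2625 kg·m².
ω_f = I_p ω_i / I_f = (0.2540)(50.5) / 0.2625 = 48.86 rpm.

ω_f ≈ 48.9 rpm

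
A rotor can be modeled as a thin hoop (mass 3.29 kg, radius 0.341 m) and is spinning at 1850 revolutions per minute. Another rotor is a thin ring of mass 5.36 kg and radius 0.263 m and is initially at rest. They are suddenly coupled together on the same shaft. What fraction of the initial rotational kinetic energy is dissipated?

fraction ≈ 0.492

No external torque acts about the common axis, so total angular momentum is conserved.
Moments of inertia: I_A = (3.29)(0.341)² = 0.3826 kg·m²; I_B = (5.36)(0.263)² = 0.3707 kg·m².
Taking A's sense as positive: L = (0.3826)(1850) = 707.7 kg·m²·rpm.
Combined I = 0.3826 + 0.3707 = 0.7533 kg·m².
ω_f = L / I = 707.7 / 0.7533 = 939.5 rpm.
KE_i = ½ΣIω² = 7179 J; KE_f = ½(0.7533)(98.39)² = 3646 J.
Fraction dissipated = (KE_i − KE_f)/KE_i = 0.4922.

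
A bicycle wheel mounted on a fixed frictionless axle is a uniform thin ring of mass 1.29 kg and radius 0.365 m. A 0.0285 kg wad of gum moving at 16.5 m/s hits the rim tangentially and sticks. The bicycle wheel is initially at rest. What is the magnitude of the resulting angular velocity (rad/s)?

|ω_f| ≈ 0.977 rad/s

The axle reaction passes through the axle and exerts no torque about it; angular momentum about the axle is conserved through the impact.
I_p = (1.29)(0.365)² = 0.1719 kg·m². Taking the sense of the wad of gum's angular momentum as positive, L_{wad} = m v R = (0.0285)(16.5)(0.365) = 0.1716 kg·m²/s.
L_i = 0 + 0.1716 = 0.1716 kg·m²/s.
After sticking, I_f = I_p + m R² = 0.1719 + (0.0285)(0.365)² = 0.1757 kg·m².
ω_f = L_i / I_f = 0.1716 / 0.1757 = 0.9771 rad/s.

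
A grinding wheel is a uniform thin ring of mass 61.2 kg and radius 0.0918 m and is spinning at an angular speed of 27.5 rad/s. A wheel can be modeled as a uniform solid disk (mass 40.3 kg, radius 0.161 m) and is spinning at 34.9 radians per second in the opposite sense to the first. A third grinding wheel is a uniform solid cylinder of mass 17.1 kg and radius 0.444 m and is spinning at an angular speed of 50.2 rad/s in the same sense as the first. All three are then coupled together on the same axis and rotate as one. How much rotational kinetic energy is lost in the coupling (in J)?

The coupling torques are internal; angular momentum about the shared axis is conserved.
Moments of inertia: I_A = (61.2)(0.0918)² = 0.5157 kg·m²; I_B = ½(40.3)(0.161)² = 0.5223 kg·m²; I_C = ½(17.1)(0.444)² = 1.686 kg·m².
Taking A's sense as positive: L = (0.5157)(27.5) − (0.5223)(34.9) + (1.686)(50.2) = 80.57 kg·m²·rad/s.
Combined I = 0.5157 + 0.5223 + 1.686 = 2.724 kg·m².
ω_f = L / I = 80.57 / 2.724 = 29.58 rad/s.
KE_i = ½ΣIω² = 2637 J; KE_f = ½(2.724)(29.58)² = 1192 J.

ΔKE lost ≈ 1450 J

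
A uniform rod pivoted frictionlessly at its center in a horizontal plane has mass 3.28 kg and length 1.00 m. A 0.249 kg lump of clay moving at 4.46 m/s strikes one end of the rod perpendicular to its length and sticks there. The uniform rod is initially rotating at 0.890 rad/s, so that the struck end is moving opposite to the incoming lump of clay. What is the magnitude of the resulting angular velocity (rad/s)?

|ω_f| ≈ 0.930 rad/s

About the pivot the impulsive forces during the collision are internal, so angular momentum about that axis is conserved.
I_p = (1/12)(3.28)(1.00)² = 0.2733 kg·m². Taking the sense of the lump of clay's angular momentum as positive, L_{lump} = m v R = (0.249)(4.46)(1.00/2) = 0.5553 kg·m²/s.
L_i = −I_p ω_p + m v R = −(0.2733)(0.890) + 0.5553 = 0.3120 kg·m²/s.
After sticking, I_f = I_p + m R² = 0.2733 + (0.249)(1.00/2)² = 0.3356 kg·m².
ω_f = L_i / I_f = 0.3120 / 0.3356 = 0.9297 rad/s.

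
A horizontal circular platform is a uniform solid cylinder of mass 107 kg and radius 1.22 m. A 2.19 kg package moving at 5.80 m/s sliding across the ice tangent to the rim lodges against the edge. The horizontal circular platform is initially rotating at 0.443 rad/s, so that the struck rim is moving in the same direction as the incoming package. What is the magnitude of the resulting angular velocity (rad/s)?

About the central axle the impulsive forces during the collision are internal, so angular momentum about that axis is conserved.
I_p = ½(107)(1.22)² = 79.63 kg·m². Taking the sense of the package's angular momentum as positive, L_{package} = m v R = (2.19)(5.80)(1.22) = 15.50 kg·m²/s.
L_i = +I_p ω_p + m v R = +(79.63)(0.443) + 15.50 = 50.77 kg·m²/s.
After sticking, I_f = I_p + m R² = 79.63 + (2.19)(1.22)² = 82.89 kg·m².
ω_f = L_i / I_f = 50.77 / 82.89 = 0.6125 rad/s.

|ω_f| ≈ 0.613 rad/s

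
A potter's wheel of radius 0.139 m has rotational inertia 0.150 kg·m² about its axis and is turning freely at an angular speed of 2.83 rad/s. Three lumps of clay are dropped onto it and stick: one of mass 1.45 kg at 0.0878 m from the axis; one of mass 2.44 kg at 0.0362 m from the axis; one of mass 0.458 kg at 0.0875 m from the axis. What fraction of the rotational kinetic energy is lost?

The added mass arrives with no angular momentum about the axis, and any external torque about the axis is negligible, so the system's angular momentum is conserved.
Added inertia Σmr² = (1.45)(0.0878)² + (2.44)(0.0362)² + (0.458)(0.0875)² = 0.01788 kg·m²; I_f = 0.1500 + 0.01788 = 0.1679 kg·m².
ω_f = I_p ω_i / I_f = (0.1500)(2.83) / 0.1679 = 2.529 rad/s.
KE_i = ½(0.1500)(2.830 rad/s)² = 0.6007 J; KE_f = ½(0.1679)(2.529)² = 0.5367 J.
Fraction lost = 0.1065.

fraction ≈ 0.107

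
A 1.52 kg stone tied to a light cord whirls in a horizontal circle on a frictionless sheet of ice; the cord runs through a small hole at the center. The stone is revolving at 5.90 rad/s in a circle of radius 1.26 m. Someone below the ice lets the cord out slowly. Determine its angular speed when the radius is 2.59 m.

ω₂ ≈ 1.40 rad/s

The constraining force is radial, so m r² ω about the center is conserved.
ω₂ = ω₁ (r₁/r₂)² = (5.90)(1.26/2.59)² = 1.396 rad/s.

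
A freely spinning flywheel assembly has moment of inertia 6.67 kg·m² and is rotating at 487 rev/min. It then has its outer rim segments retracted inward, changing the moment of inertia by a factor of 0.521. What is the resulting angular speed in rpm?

ω₂ ≈ 935 rpm

With no external torque about the axis, L is conserved: I₁ω₁ = I₂ω₂.
I₂ = 0.521 × 6.67 = 3.475 kg·m².
ω₂ = I₁ω₁ / I₂ = (6.670)(487 rpm) / (3.475) = 934.7 rpm.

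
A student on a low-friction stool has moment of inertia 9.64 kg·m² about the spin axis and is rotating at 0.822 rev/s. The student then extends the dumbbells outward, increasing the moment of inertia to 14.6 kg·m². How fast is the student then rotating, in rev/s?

Angular momentum about the spin axis is conserved since the torque about it is zero.
ω₂ = I₁ω₁ / I₂ = (9.640)(0.822 rev/s) / (14.60) = 0.5427 rev/s.

ω₂ ≈ 0.543 rev/s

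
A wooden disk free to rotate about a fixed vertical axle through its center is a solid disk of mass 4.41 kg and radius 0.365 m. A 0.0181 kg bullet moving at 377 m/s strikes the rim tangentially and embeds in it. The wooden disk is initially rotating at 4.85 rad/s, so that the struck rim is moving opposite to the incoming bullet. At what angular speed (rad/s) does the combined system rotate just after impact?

About the axle the impulsive forces during the collision are internal, so angular momentum about that axis is conserved.
I_p = ½(4.41)(0.365)² = 0.2938 kg·m². Taking the sense of the bullet's angular momentum as positive, L_{bullet} = m v R = (0.0181)(377)(0.365) = 2.491 kg·m²/s.
L_i = −I_p ω_p + m v R = −(0.2938)(4.85) + 2.491 = 1.066 kg·m²/s.
After sticking, I_f = I_p + m R² = 0.2938 + (0.0181)(0.365)² = 0.2962 kg·m².
ω_f = L_i / I_f = 1.066 / 0.2962 = 3.599 rad/s.

|ω_f| ≈ 3.60 rad/s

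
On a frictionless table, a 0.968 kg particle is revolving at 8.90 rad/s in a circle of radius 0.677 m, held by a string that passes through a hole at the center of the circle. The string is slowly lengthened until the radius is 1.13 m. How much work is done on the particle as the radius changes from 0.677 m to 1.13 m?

W ≈ -11.3 J

The constraining force is radial, so m r² ω about the center is conserved.
ω₂ = ω₁ (r₁/r₂)² = (8.90)(0.677/1.13)² = 3.195 rad/s.
W = ΔKE = ½m(v₂² − v₁²) = -11.26 J.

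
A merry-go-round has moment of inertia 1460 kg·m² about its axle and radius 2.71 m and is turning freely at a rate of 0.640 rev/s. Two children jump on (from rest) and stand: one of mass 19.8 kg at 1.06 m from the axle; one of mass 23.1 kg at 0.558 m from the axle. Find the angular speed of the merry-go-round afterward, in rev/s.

No external torque acts about the axle; L_before = L_after.
Added inertia Σmr² = (19.8)(1.06)² + (23.1)(0.558)² = 29.44 kg·m²; I_f = 1460 + 29.44 = 1489 kg·m².
ω_f = I_p ω_i / I_f = (1460)(0.640) / 1489 = 0.6273 rev/s.

ω_f ≈ 0.627 rev/s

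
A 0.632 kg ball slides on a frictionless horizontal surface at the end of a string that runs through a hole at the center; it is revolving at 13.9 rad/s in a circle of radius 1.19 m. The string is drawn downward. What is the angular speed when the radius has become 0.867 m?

No torque about the axis ⇒ m r₁² ω₁ = m r₂² ω₂.
ω₂ = ω₁ (r₁/r₂)² = (13.9)(1.19/0.867)² = 26.19 rad/s.

ω₂ ≈ 26.2 rad/s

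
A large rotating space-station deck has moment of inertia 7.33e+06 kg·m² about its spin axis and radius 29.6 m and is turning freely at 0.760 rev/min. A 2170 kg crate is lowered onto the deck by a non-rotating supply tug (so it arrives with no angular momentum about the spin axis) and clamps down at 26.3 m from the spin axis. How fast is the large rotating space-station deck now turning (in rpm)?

ω_f ≈ 0.631 rpm

The added mass arrives with no angular momentum about the spin axis, and any external torque about the spin axis is negligible, so the system's angular momentum is conserved.
Added inertia Σmr² = (2170)(26.3)² = 1.501e+06 kg·m²; I_f = 7.330e+06 + 1.501e+06 = 8.831e+06 kg·m².
ω_f = I_p ω_i / I_f = (7.330e+06)(0.760) / 8.831e+06 = 0.6308 rpm.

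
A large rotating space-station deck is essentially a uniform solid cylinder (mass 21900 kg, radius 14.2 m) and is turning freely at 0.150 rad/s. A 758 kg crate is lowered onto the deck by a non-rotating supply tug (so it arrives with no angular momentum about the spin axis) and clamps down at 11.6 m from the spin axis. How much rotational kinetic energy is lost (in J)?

The added mass arrives with no angular momentum about the spin axis, and any external torque about the spin axis is negligible, so the system's angular momentum is conserved.
I_p = ½(21900)(14.2)² = 2.208e+06 kg·m².
Added inertia Σmr² = (758)(11.6)² = 1.020e+05 kg·m²; I_f = 2.208e+06 + 1.020e+05 = 2.310e+06 kg·m².
ω_f = I_p ω_i / I_f = (2.208e+06)(0.150) / 2.310e+06 = 0.1434 rad/s.
KE_i = ½(2.208e+06)(0.1500 rad/s)² = 24840 J; KE_f = ½(2.310e+06)(0.1434)² = 23740 J.

energy lost ≈ 1100 J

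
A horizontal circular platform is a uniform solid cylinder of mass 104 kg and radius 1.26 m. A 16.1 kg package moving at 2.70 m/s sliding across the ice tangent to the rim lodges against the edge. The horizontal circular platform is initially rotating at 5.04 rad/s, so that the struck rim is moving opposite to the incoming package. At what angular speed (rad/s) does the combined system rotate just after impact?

|ω_f| ≈ 3.34 rad/s

About the central axle the impulsive forces during the collision are internal, so angular momentum about that axis is conserved.
I_p = ½(104)(1.26)² = 82.56 kg·m². Taking the sense of the package's angular momentum as positive, L_{package} = m v R = (16.1)(2.70)(1.26) = 54.77 kg·m²/s.
L_i = −I_p ω_p + m v R = −(82.56)(5.04) + 54.77 = -361.3 kg·m²/s.
After sticking, I_f = I_p + m R² = 82.56 + (16.1)(1.26)² = 108.1 kg·m².
ω_f = L_i / I_f = -361.3 / 108.1 = -3.342 rad/s.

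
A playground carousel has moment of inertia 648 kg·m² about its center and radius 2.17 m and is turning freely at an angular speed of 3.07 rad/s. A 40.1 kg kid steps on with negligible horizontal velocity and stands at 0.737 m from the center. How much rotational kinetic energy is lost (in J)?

energy lost ≈ 99.3 J

No external torque acts about the center; L_before = L_after.
Added inertia Σmr² = (40.1)(0.737)² = 21.78 kg·m²; I_f = 648.0 + 21.78 = 669.8 kg·m².
ω_f = I_p ω_i / I_f = (648.0)(3.07) / 669.8 = 2.970 rad/s.
KE_i = ½(648.0)(3.070 rad/s)² = 3054 J; KE_f = ½(669.8)(2.970)² = 2954 J.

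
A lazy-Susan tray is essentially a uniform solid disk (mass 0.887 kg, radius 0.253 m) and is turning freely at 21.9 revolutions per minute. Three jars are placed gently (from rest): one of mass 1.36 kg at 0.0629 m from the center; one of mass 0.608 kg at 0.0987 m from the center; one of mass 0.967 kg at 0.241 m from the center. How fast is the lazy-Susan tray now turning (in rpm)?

No external torque acts about the center; L_before = L_after.
I_p = ½(0.887)(0.253)² = 0.02839 kg·m².
Added inertia Σmr² = (1.36)(0.0629)² + (0.608)(0.0987)² + (0.967)(0.241)² = 0.06747 kg·m²; I_f = 0.02839 + 0.06747 = 0.09586 kg·m².
ω_f = I_p ω_i / I_f = (0.02839)(21.9) / 0.09586 = 6.486 rpm.

ω_f ≈ 6.49 rpm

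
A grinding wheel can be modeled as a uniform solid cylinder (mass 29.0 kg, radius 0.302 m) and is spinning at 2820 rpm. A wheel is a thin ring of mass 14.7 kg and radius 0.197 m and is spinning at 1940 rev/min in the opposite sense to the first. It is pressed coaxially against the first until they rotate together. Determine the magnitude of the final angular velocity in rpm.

No external torque acts about the common axis, so total angular momentum is conserved.
Moments of inertia: I_A = ½(29.0)(0.302)² = 1.322 kg·m²; I_B = (14.7)(0.197)² = 0.5705 kg·m².
Taking A's sense as positive: L = (1.322)(2820) − (0.5705)(1940) = 2623 kg·m²·rpm.
Combined I = 1.322 + 0.5705 = 1.893 kg·m².
ω_f = L / I = 2623 / 1.893 = 1385 rpm.

|ω_f| ≈ 1390 rpm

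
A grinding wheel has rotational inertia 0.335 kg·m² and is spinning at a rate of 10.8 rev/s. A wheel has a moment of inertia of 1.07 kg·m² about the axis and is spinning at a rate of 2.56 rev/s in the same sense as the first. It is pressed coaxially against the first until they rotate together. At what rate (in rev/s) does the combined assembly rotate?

|ω_f| ≈ 4.52 rev/s

No external torque acts about the common axis, so total angular momentum is conserved.
Taking A's sense as positive: L = (0.3350)(10.8) + (1.070)(2.56) = 6.357 kg·m²·rev/s.
Combined I = 0.3350 + 1.070 = 1.405 kg·m².
ω_f = L / I = 6.357 / 1.405 = 4.525 rev/s.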